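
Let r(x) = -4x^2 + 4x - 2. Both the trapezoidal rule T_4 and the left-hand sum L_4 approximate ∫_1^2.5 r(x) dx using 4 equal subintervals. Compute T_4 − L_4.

-2.8125

T_4 = -12.140625.
L_4 = -9.328125.
T_4 − L_4 = -2.8125.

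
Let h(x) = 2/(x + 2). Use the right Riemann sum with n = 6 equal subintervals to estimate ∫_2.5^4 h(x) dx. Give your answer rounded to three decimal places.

Δx = (4 − 2.5)/6 = 0.25.
Right endpoints: 2.75, 3, 3.25, 3.5, 3.75, 4.
h(2.75) = 8/19, h(3) = 0.4, h(3.25) = 8/21, h(3.5) = 4/11, h(3.75) = 8/23, h(4) = 1/3.
Sum = Δx · [h(2.75) + h(3) + h(3.25) + ...].
Sum ≈ 0.562.

0.562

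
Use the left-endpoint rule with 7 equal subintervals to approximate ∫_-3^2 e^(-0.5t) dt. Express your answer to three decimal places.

9.784

Δt = (2 − (-3))/7 = 5/7.
Left endpoints: -3, -16/7, -11/7, -6/7, -1/7, 4/7, 9/7.
f(-3) ≈ 4.482, f(-16/7) ≈ 3.136, f(-11/7) ≈ 2.194, f(-6/7) ≈ 1.535, f(-1/7) ≈ 1.074, f(4/7) ≈ 0.751, f(9/7) ≈ 0.526.
Sum = Δt · [f(-3) + f(-16/7) + f(-11/7) + ...].
Sum ≈ 9.784.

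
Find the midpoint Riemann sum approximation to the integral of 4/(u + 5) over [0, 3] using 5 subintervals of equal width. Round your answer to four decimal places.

1.8786

Δu = (3 − 0)/5 = 0.6.
Midpoints: 0.3, 0.9, 1.5, 2.1, 2.7.
f(0.3) = 40/53, f(0.9) = 40/59, f(1.5) = 8/13, f(2.1) = 40/71, f(2.7) = 40/77.
Sum = Δu · [f(0.3) + f(0.9) + f(1.5) + f(2.1) + f(2.7)].
Sum ≈ 1.8786.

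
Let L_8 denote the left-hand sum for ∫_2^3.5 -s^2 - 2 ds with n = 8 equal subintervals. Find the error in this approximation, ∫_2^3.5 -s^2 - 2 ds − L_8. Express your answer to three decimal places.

Exact integral: ∫_2^3.5 f(s) ds = -14.625.
L_8 ≈ -13.86035.
Error ≈ -14.625 − (-13.86035) ≈ -0.765.

-0.765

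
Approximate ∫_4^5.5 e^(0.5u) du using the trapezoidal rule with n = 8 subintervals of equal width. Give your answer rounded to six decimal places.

16.519240

Δu = (5.5 − 4)/8 = 0.1875.
f(4) ≈ 7.389056, f(4.1875) ≈ 8.115291, f(4.375) ≈ 8.912903, f(4.5625) ≈ 9.788909, f(4.75) ≈ 10.751013, f(4.9375) ≈ 11.807678, f(5.125) ≈ 12.968197, f(5.3125) ≈ 14.242778, f(5.5) ≈ 15.642632.
T_8 = (Δu/2)·[f(u_0) + 2f(u_1) + ... + 2f(u_{7}) + f(u_8)].
Sum ≈ 16.519240.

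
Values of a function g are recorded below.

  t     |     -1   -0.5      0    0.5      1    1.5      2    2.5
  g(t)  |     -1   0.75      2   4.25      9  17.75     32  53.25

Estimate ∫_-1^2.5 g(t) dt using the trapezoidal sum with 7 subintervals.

45.9375

Δt = 0.5.
T_7 = (0.5/2)·[(-1) + 2·0.75 + 2·2 + 2·4.25 + 2·9 + 2·17.75 + 2·32 + 53.25] = 45.9375.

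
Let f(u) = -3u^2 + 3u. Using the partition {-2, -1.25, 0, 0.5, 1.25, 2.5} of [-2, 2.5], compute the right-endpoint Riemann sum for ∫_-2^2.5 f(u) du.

Subinterval widths: 0.75, 1.25, 0.5, 0.75, 1.25.
Right endpoints: -1.25, 0, 0.5, 1.25, 2.5.
f(-1.25) = -8.4375, f(0) = 0, f(0.5) = 0.75, f(1.25) = -0.9375, f(2.5) = -11.25.
Sum = Σ Δu_i · f(u_i).
Sum = -20.71875.

-20.71875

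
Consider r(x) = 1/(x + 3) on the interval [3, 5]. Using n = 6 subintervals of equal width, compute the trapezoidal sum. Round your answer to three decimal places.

Δx = (5 − 3)/6 = 1/3.
r(3) = 1/6, r(10/3) = 3/19, r(11/3) = 0.15, r(4) = 1/7, r(13/3) = 3/22, r(14/3) = 3/23, r(5) = 0.125.
T_6 = (Δx/2)·[r(x_0) + 2r(x_1) + ... + 2r(x_{5}) + r(x_6)].
Sum ≈ 0.288.

0.288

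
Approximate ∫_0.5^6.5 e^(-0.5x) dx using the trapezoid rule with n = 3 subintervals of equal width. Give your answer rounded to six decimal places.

1.601383

Δx = (6.5 − 0.5)/3 = 2.
f(0.5) ≈ 0.778801, f(2.5) ≈ 0.286505, f(4.5) ≈ 0.105399, f(6.5) ≈ 0.038774.
T_3 = (Δx/2)·[f(x_0) + 2f(x_1) + 2f(x_2) + f(x_3)].
Sum ≈ 1.601383.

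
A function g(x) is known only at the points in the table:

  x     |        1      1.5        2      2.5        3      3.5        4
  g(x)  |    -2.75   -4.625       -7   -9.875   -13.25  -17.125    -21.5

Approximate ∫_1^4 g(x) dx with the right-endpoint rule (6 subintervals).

Δx = 0.5.
Sum = 0.5·[(-4.625) + (-7) + (-9.875) + (-13.25) + (-17.125) + (-21.5)] = -36.6875.

-36.6875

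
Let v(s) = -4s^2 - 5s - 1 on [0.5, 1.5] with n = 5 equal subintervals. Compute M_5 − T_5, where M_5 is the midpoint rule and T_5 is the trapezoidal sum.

0.04

M_5 = -10.32.
T_5 = -10.36.
M_5 − T_5 = 0.04.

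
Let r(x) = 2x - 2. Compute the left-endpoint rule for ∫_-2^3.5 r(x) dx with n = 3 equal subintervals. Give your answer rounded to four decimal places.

-12.8333

Δx = (3.5 − (-2))/3 = 11/6.
Left endpoints: -2, -1/6, 5/3.
r(-2) = -6, r(-1/6) = -7/3, r(5/3) = 4/3.
Sum = Δx · [r(-2) + r(-1/6) + r(5/3)].
Sum ≈ -12.8333.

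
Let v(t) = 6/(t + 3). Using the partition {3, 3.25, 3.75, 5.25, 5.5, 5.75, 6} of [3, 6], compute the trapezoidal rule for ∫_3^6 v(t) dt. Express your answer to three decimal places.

Subinterval widths: 0.25, 0.5, 1.5, 0.25, 0.25, 0.25.
v(3) = 1, v(3.25) = 0.96, v(3.75) = 8/9, v(5.25) = 8/11, v(5.5) = 12/17, v(5.75) = 24/35, v(6) = 2/3.
On each subinterval the trapezoid contributes (Δt_i/2)·[v(t_{i-1}) + v(t_i)].
Sum ≈ 2.441.

2.441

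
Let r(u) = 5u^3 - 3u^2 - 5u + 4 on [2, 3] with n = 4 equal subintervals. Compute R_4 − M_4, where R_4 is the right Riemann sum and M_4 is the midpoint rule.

R_4 = 63.484375.
M_4 = 53.5703125.
R_4 − M_4 = 9.9140625.

9.9140625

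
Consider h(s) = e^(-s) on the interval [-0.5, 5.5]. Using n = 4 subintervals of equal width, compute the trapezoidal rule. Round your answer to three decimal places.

1.942

Δs = (5.5 − (-0.5))/4 = 1.5.
h(-0.5) ≈ 1.649, h(1) ≈ 0.368, h(2.5) ≈ 0.082, h(4) ≈ 0.018, h(5.5) ≈ 0.004.
T_4 = (Δs/2)·[h(s_0) + 2h(s_1) + 2h(s_2) + 2h(s_3) + h(s_4)].
Sum ≈ 1.942.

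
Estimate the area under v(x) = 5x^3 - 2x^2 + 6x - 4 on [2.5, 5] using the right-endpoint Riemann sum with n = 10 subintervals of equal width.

Δx = (5 − 2.5)/10 = 0.25.
Right endpoints: 2.75, 3, 3.25, 3.5, 3.75, 4, 4.25, 4.5, 4.75, 5.
v(2.75) = 101.359375, v(3) = 131, v(3.25) = 166.015625, v(3.5) = 206.875, v(3.75) = 254.046875, v(4) = 308, v(4.25) = 369.203125, v(4.5) = 438.125, v(4.75) = 515.234375, v(5) = 601.
Sum = Δx · [v(2.75) + v(3) + v(3.25) + ...].
Sum = 772.71484375.

772.71484375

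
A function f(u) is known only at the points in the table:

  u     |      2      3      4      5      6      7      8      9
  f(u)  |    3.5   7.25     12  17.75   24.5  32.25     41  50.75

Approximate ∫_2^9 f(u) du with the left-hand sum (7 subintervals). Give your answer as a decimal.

138.25

Δu = 1.
Sum = 1·[3.5 + 7.25 + 12 + 17.75 + 24.5 + 32.25 + 41] = 138.25.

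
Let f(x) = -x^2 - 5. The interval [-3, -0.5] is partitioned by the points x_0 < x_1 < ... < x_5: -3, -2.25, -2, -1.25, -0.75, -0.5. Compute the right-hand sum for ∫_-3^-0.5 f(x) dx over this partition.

Subinterval widths: 0.75, 0.25, 0.75, 0.5, 0.25.
Right endpoints: -2.25, -2, -1.25, -0.75, -0.5.
f(-2.25) = -10.0625, f(-2) = -9, f(-1.25) = -6.5625, f(-0.75) = -5.5625, f(-0.5) = -5.25.
Sum = Σ Δx_i · f(x_i).
Sum = -18.8125.

-18.8125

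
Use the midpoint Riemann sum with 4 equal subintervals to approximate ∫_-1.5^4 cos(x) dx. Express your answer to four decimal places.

Δx = (4 − (-1.5))/4 = 1.375.
Midpoints: -0.8125, 0.5625, 1.9375, 3.3125.
f(-0.8125) ≈ 0.6877, f(0.5625) ≈ 0.8459, f(1.9375) ≈ -0.3585, f(3.3125) ≈ -0.9854.
Sum = Δx · [f(-0.8125) + f(0.5625) + f(1.9375) + f(3.3125)].
Sum ≈ 0.2608.

0.2608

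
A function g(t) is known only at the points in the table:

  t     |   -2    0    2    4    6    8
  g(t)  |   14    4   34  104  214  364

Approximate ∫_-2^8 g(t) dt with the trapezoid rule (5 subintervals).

1090

Δt = 2.
T_5 = (2/2)·[14 + 2·4 + 2·34 + 2·104 + 2·214 + 364] = 1090.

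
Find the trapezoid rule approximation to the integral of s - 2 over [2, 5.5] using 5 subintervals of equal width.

6.125

Δs = (5.5 − 2)/5 = 0.7.
f(2) = 0, f(2.7) = 0.7, f(3.4) = 1.4, f(4.1) = 2.1, f(4.8) = 2.8, f(5.5) = 3.5.
T_5 = (Δs/2)·[f(s_0) + 2f(s_1) + ... + 2f(s_{4}) + f(s_5)].
Sum = 6.125.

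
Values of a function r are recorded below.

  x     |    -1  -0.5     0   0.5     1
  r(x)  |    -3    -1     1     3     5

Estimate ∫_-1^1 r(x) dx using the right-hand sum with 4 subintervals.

Δx = 0.5.
Sum = 0.5·[(-1) + 1 + 3 + 5] = 4.

4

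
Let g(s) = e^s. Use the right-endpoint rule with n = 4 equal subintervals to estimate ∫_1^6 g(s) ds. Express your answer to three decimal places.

702.020

Δs = (6 − 1)/4 = 1.25.
Right endpoints: 2.25, 3.5, 4.75, 6.
g(2.25) ≈ 9.488, g(3.5) ≈ 33.115, g(4.75) ≈ 115.584, g(6) ≈ 403.429.
Sum = Δs · [g(2.25) + g(3.5) + g(4.75) + g(6)].
Sum ≈ 702.020.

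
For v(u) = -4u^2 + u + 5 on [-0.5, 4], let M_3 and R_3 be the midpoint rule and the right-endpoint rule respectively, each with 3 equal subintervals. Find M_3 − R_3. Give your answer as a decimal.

54

M_3 = -51.75.
R_3 = -105.75.
M_3 − R_3 = 54.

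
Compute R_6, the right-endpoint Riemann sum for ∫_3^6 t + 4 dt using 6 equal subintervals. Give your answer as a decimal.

Δt = (6 − 3)/6 = 0.5.
Right endpoints: 3.5, 4, 4.5, 5, 5.5, 6.
f(3.5) = 7.5, f(4) = 8, f(4.5) = 8.5, f(5) = 9, f(5.5) = 9.5, f(6) = 10.
Sum = Δt · [f(3.5) + f(4) + f(4.5) + ...].
Sum = 26.25.

26.25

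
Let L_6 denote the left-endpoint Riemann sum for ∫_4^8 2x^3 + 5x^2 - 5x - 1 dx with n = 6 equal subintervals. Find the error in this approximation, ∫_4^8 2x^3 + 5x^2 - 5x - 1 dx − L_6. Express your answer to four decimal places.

Exact integral: ∫_4^8 f(x) dx ≈ 2542.666667.
L_6 ≈ 2182.814815.
Error ≈ 2542.666667 − 2182.814815 ≈ 359.8519.

359.8519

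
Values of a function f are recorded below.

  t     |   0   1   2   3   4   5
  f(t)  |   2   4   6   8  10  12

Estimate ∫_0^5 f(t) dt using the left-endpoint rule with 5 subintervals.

30

Δt = 1.
Sum = 1·[2 + 4 + 6 + 8 + 10] = 30.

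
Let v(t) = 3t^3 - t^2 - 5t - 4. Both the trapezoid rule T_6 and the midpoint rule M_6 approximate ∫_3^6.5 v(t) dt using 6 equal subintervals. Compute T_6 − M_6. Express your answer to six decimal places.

T_6 ≈ 1106.66739005.
M_6 ≈ 1094.23661748.
T_6 − M_6 ≈ 12.430773.

12.430773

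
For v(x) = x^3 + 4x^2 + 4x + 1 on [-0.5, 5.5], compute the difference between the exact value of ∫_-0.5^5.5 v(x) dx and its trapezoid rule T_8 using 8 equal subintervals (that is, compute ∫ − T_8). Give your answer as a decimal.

Exact integral: ∫_-0.5^5.5 v(x) dx = 516.75.
T_8 = 523.21875.
Error = 516.75 − 523.21875 = -6.46875.

-6.46875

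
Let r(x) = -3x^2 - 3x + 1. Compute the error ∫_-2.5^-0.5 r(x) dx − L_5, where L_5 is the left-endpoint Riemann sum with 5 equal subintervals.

Exact integral: ∫_-2.5^-0.5 r(x) dx = -4.5.
L_5 = -7.06.
Error = -4.5 − (-7.06) = 2.56.

2.56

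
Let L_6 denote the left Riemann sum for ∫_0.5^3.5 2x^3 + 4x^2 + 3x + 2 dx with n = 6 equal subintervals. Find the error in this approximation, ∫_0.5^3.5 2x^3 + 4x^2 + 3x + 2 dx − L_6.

33.625

Exact integral: ∫_0.5^3.5 f(x) dx = 156.
L_6 = 122.375.
Error = 156 − 122.375 = 33.625.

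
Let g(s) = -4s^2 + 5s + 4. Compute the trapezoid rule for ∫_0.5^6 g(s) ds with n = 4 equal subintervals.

-183.390625

Δs = (6 − 0.5)/4 = 1.375.
g(0.5) = 5.5, g(1.875) = -0.6875, g(3.25) = -22, g(4.625) = -58.4375, g(6) = -110.
T_4 = (Δs/2)·[g(s_0) + 2g(s_1) + 2g(s_2) + 2g(s_3) + g(s_4)].
Sum = -183.390625.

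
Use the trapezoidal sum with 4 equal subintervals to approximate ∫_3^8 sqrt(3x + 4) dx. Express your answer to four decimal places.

22.4917

Δx = (8 − 3)/4 = 1.25.
f(3) ≈ 3.6056, f(4.25) ≈ 4.0927, f(5.5) ≈ 4.5277, f(6.75) ≈ 4.9244, f(8) ≈ 5.2915.
T_4 = (Δx/2)·[f(x_0) + 2f(x_1) + 2f(x_2) + 2f(x_3) + f(x_4)].
Sum ≈ 22.4917.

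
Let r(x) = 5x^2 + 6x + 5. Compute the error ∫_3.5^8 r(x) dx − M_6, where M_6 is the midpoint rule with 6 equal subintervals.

Exact integral: ∫_3.5^8 r(x) dx = 959.625.
M_6 = 958.5703125.
Error = 959.625 − 958.5703125 = 1.0546875.

1.0546875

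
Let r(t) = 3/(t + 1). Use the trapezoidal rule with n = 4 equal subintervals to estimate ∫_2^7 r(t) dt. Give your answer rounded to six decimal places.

Δt = (7 − 2)/4 = 1.25.
r(2) = 1, r(3.25) = 12/17, r(4.5) = 6/11, r(5.75) = 4/9, r(7) = 0.375.
T_4 = (Δt/2)·[r(t_0) + 2r(t_1) + 2r(t_2) + 2r(t_3) + r(t_4)].
Sum ≈ 2.979102.

2.979102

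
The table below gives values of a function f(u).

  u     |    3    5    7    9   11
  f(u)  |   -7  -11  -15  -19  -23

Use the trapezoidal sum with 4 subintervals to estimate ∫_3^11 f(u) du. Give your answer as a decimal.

-120

Δu = 2.
T_4 = (2/2)·[(-7) + 2·(-11) + 2·(-15) + 2·(-19) + (-23)] = -120.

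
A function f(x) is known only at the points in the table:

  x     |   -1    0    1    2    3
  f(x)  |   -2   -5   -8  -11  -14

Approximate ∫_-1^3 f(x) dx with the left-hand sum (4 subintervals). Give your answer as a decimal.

Δx = 1.
Sum = 1·[(-2) + (-5) + (-8) + (-11)] = -26.

-26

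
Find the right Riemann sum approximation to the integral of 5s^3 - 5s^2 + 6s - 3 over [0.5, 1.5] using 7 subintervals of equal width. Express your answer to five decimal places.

Δs = (1.5 − 0.5)/7 = 1/7.
Right endpoints: 9/14, 11/14, 13/14, 15/14, 17/14, 19/14, 1.5.
f(9/14) = 327/2744, f(11/14) = 2889/2744, f(13/14) = 6211/2744, f(15/14) = 10533/2744, f(17/14) = 16095/2744, f(19/14) = 23137/2744, f(1.5) = 11.625.
Sum = Δs · [f(9/14) + f(11/14) + f(13/14) + ...].
Sum ≈ 4.74235.

4.74235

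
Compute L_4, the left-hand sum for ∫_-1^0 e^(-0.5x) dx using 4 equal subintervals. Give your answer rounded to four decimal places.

1.3802

Δx = (0 − (-1))/4 = 0.25.
Left endpoints: -1, -0.75, -0.5, -0.25.
f(-1) ≈ 1.6487, f(-0.75) ≈ 1.4550, f(-0.5) ≈ 1.2840, f(-0.25) ≈ 1.1331.
Sum = Δx · [f(-1) + f(-0.75) + f(-0.5) + f(-0.25)].
Sum ≈ 1.3802.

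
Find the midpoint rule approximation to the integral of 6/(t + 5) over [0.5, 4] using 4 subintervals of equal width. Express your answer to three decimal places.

2.951

Δt = (4 − 0.5)/4 = 0.875.
Midpoints: 0.9375, 1.8125, 2.6875, 3.5625.
f(0.9375) = 96/95, f(1.8125) = 96/109, f(2.6875) = 32/41, f(3.5625) = 96/137.
Sum = Δt · [f(0.9375) + f(1.8125) + f(2.6875) + f(3.5625)].
Sum ≈ 2.951.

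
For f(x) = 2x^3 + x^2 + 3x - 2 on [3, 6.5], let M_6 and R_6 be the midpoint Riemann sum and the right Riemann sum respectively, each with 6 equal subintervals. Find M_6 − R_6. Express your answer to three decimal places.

-165.992

M_6 ≈ 974.52011.
R_6 ≈ 1140.51186.
M_6 − R_6 ≈ -165.992.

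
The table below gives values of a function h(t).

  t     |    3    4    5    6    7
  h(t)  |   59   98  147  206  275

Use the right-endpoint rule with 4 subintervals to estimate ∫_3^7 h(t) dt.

726

Δt = 1.
Sum = 1·[98 + 147 + 206 + 275] = 726.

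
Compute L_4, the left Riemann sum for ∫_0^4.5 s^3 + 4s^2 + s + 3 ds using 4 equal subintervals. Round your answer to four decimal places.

Δs = (4.5 − 0)/4 = 1.125.
Left endpoints: 0, 1.125, 2.25, 3.375.
f(0) = 3, f(1.125) = 5433/512, f(2.25) = 36.890625, f(3.375) = 46275/512.
Sum = Δs · [f(0) + f(1.125) + f(2.25) + f(3.375)].
Sum ≈ 158.4932.

158.4932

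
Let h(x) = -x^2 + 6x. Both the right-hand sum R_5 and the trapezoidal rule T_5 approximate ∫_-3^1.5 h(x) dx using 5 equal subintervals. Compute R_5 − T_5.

R_5 = -15.795.
T_5 = -30.9825.
R_5 − T_5 = 15.1875.

15.1875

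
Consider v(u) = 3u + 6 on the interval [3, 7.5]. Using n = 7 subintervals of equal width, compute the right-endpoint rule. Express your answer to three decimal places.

Δu = (7.5 − 3)/7 = 9/14.
Right endpoints: 51/14, 30/7, 69/14, 39/7, 87/14, 48/7, 7.5.
v(51/14) = 237/14, v(30/7) = 132/7, v(69/14) = 291/14, v(39/7) = 159/7, v(87/14) = 345/14, v(48/7) = 186/7, v(7.5) = 28.5.
Sum = Δu · [v(51/14) + v(30/7) + v(69/14) + ...].
Sum ≈ 102.214.

102.214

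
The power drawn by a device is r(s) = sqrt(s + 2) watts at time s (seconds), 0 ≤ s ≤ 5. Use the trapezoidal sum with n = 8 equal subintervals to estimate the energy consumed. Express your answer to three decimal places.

10.456

Δs = (5 − 0)/8 = 0.625.
r(0) ≈ 1.414, r(0.625) ≈ 1.620, r(1.25) ≈ 1.803, r(1.875) ≈ 1.969, r(2.5) ≈ 2.121, r(3.125) ≈ 2.264, r(3.75) ≈ 2.398, r(4.375) ≈ 2.525, r(5) ≈ 2.646.
T_8 = (Δs/2)·[r(s_0) + 2r(s_1) + ... + 2r(s_{7}) + r(s_8)].
Sum ≈ 10.456.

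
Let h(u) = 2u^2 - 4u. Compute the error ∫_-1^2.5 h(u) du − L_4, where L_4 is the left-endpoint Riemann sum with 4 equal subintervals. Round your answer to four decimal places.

-2.4245

Exact integral: ∫_-1^2.5 h(u) du ≈ 0.583333.
L_4 = 3.0078125.
Error ≈ 0.583333 − 3.0078125 ≈ -2.4245.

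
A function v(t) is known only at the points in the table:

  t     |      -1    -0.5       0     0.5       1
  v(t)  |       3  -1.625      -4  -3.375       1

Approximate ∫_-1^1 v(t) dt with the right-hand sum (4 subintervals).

Δt = 0.5.
Sum = 0.5·[(-1.625) + (-4) + (-3.375) + 1] = -4.

-4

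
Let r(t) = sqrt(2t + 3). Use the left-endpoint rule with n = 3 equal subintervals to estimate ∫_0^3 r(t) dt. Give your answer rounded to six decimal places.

Δt = (3 − 0)/3 = 1.
Left endpoints: 0, 1, 2.
r(0) ≈ 1.732051, r(1) ≈ 2.236068, r(2) ≈ 2.645751.
Sum = Δt · [r(0) + r(1) + r(2)].
Sum ≈ 6.613870.

6.613870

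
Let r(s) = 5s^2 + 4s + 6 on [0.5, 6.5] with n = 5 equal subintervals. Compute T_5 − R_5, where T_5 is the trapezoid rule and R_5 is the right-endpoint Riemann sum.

-140.4

T_5 = 584.7.
R_5 = 725.1.
T_5 − R_5 = -140.4.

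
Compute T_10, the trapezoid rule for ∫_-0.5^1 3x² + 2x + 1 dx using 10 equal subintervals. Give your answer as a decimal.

3.391875

Δx = (1 − (-0.5))/10 = 0.15.
f(-0.5) = 0.75, f(-0.35) = 0.6675, f(-0.2) = 0.72, f(-0.05) = 0.9075, f(0.1) = 1.23, f(0.25) = 1.6875, f(0.4) = 2.28, f(0.55) = 3.0075, f(0.7) = 3.87, f(0.85) = 4.8675, f(1) = 6.
T_10 = (Δx/2)·[f(x_0) + 2f(x_1) + ... + 2f(x_{9}) + f(x_10)].
Sum = 3.391875.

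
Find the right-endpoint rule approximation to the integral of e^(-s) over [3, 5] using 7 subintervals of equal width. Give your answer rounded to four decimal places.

0.0372

Δs = (5 − 3)/7 = 2/7.
Right endpoints: 23/7, 25/7, 27/7, 29/7, 31/7, 33/7, 5.
f(23/7) ≈ 0.0374, f(25/7) ≈ 0.0281, f(27/7) ≈ 0.0211, f(29/7) ≈ 0.0159, f(31/7) ≈ 0.0119, f(33/7) ≈ 0.0090, f(5) ≈ 0.0067.
Sum = Δs · [f(23/7) + f(25/7) + f(27/7) + ...].
Sum ≈ 0.0372.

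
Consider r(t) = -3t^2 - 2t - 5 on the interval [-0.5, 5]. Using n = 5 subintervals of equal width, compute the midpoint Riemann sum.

-175.71125

Δt = (5 − (-0.5))/5 = 1.1.
Midpoints: 0.05, 1.15, 2.25, 3.35, 4.45.
r(0.05) = -5.1075, r(1.15) = -11.2675, r(2.25) = -24.6875, r(3.35) = -45.3675, r(4.45) = -73.3075.
Sum = Δt · [r(0.05) + r(1.15) + r(2.25) + r(3.35) + r(4.45)].
Sum = -175.71125.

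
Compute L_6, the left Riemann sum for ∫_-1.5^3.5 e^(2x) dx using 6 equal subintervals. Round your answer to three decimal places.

Δx = (3.5 − (-1.5))/6 = 5/6.
Left endpoints: -1.5, -2/3, 1/6, 1, 11/6, 8/3.
f(-1.5) ≈ 0.050, f(-2/3) ≈ 0.264, f(1/6) ≈ 1.396, f(1) ≈ 7.389, f(11/6) ≈ 39.121, f(8/3) ≈ 207.127.
Sum = Δx · [f(-1.5) + f(-2/3) + f(1/6) + ...].
Sum ≈ 212.789.

212.789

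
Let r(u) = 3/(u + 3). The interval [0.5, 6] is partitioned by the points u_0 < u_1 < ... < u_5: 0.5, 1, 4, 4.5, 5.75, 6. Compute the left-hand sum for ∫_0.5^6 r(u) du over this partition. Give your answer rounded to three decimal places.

Subinterval widths: 0.5, 3, 0.5, 1.25, 0.25.
Left endpoints: 0.5, 1, 4, 4.5, 5.75.
r(0.5) = 6/7, r(1) = 0.75, r(4) = 3/7, r(4.5) = 0.4, r(5.75) = 12/35.
Sum = Σ Δu_i · r(u_i).
Sum ≈ 3.479.

3.479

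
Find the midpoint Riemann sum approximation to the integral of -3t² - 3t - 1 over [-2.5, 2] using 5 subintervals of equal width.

Δt = (2 − (-2.5))/5 = 0.9.
Midpoints: -2.05, -1.15, -0.25, 0.65, 1.55.
f(-2.05) = -7.4575, f(-1.15) = -1.5175, f(-0.25) = -0.4375, f(0.65) = -4.2175, f(1.55) = -12.8575.
Sum = Δt · [f(-2.05) + f(-1.15) + f(-0.25) + f(0.65) + f(1.55)].
Sum = -23.83875.

-23.83875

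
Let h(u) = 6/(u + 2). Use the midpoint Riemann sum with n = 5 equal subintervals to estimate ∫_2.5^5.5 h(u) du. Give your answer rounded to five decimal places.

3.06212

Δu = (5.5 − 2.5)/5 = 0.6.
Midpoints: 2.8, 3.4, 4, 4.6, 5.2.
h(2.8) = 1.25, h(3.4) = 10/9, h(4) = 1, h(4.6) = 10/11, h(5.2) = 5/6.
Sum = Δu · [h(2.8) + h(3.4) + h(4) + h(4.6) + h(5.2)].
Sum ≈ 3.06212.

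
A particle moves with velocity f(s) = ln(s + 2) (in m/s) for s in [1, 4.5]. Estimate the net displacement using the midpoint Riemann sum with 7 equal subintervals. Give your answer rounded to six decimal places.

5.372742

Δs = (4.5 − 1)/7 = 0.5.
Midpoints: 1.25, 1.75, 2.25, 2.75, 3.25, 3.75, 4.25.
f(1.25) ≈ 1.178655, f(1.75) ≈ 1.321756, f(2.25) ≈ 1.446919, f(2.75) ≈ 1.558145, f(3.25) ≈ 1.658228, f(3.75) ≈ 1.749200, f(4.25) ≈ 1.832581.
Sum = Δs · [f(1.25) + f(1.75) + f(2.25) + ...].
Sum ≈ 5.372742.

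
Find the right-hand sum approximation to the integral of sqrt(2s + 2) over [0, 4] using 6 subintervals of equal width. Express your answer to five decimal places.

Δs = (4 − 0)/6 = 2/3.
Right endpoints: 2/3, 4/3, 2, 8/3, 10/3, 4.
f(2/3) ≈ 1.82574, f(4/3) ≈ 2.16025, f(2) ≈ 2.44949, f(8/3) ≈ 2.70801, f(10/3) ≈ 2.94392, f(4) ≈ 3.16228.
Sum = Δs · [f(2/3) + f(4/3) + f(2) + ...].
Sum ≈ 10.16646.

10.16646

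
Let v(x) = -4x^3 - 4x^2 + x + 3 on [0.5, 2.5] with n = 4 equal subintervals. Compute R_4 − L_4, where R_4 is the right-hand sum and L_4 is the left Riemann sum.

R_4 = -73.5.
L_4 = -31.5.
R_4 − L_4 = -42.

-42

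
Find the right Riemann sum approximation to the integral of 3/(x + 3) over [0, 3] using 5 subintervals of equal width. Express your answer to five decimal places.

1.93690

Δx = (3 − 0)/5 = 0.6.
Right endpoints: 0.6, 1.2, 1.8, 2.4, 3.
f(0.6) = 5/6, f(1.2) = 5/7, f(1.8) = 0.625, f(2.4) = 5/9, f(3) = 0.5.
Sum = Δx · [f(0.6) + f(1.2) + f(1.8) + f(2.4) + f(3)].
Sum ≈ 1.93690.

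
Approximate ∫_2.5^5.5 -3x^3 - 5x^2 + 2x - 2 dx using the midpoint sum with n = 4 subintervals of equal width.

Δx = (5.5 − 2.5)/4 = 0.75.
Midpoints: 2.875, 3.625, 4.375, 5.125.
f(2.875) = -55741/512, f(3.625) = -104119/512, f(4.375) = -174169/512, f(5.125) = -269779/512.
Sum = Δx · [f(2.875) + f(3.625) + f(4.375) + f(5.125)].
Sum = -884.484375.

-884.484375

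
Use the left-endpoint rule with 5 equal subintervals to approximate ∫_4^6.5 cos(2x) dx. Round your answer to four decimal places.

Δx = (6.5 − 4)/5 = 0.5.
Left endpoints: 4, 4.5, 5, 5.5, 6.
f(4) ≈ -0.1455, f(4.5) ≈ -0.9111, f(5) ≈ -0.8391, f(5.5) ≈ 0.0044, f(6) ≈ 0.8439.
Sum = Δx · [f(4) + f(4.5) + f(5) + f(5.5) + f(6)].
Sum ≈ -0.5237.

-0.5237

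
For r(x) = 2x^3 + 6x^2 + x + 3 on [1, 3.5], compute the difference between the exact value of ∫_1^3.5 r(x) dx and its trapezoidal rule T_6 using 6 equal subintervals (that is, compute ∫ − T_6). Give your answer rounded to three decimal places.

Exact integral: ∫_1^3.5 r(x) dx = 171.40625.
T_6 ≈ 172.81684.
Error ≈ 171.40625 − 172.81684 ≈ -1.411.

-1.411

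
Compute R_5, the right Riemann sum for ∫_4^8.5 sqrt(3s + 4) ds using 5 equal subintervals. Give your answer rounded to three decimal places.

Δs = (8.5 − 4)/5 = 0.9.
Right endpoints: 4.9, 5.8, 6.7, 7.6, 8.5.
f(4.9) ≈ 4.324, f(5.8) ≈ 4.626, f(6.7) ≈ 4.909, f(7.6) ≈ 5.177, f(8.5) ≈ 5.431.
Sum = Δs · [f(4.9) + f(5.8) + f(6.7) + f(7.6) + f(8.5)].
Sum ≈ 22.021.

22.021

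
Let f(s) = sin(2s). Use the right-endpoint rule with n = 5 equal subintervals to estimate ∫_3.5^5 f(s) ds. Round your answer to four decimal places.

Δs = (5 − 3.5)/5 = 0.3.
Right endpoints: 3.8, 4.1, 4.4, 4.7, 5.
f(3.8) ≈ 0.9679, f(4.1) ≈ 0.9407, f(4.4) ≈ 0.5849, f(4.7) ≈ 0.0248, f(5) ≈ -0.5440.
Sum = Δs · [f(3.8) + f(4.1) + f(4.4) + f(4.7) + f(5)].
Sum ≈ 0.5923.

0.5923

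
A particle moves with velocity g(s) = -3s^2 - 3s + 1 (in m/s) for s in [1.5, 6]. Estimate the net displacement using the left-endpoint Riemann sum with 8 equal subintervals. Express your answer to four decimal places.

Δs = (6 − 1.5)/8 = 0.5625.
Left endpoints: 1.5, 2.0625, 2.625, 3.1875, 3.75, 4.3125, 4.875, 5.4375.
g(1.5) = -10.25, g(2.0625) = -17.94921875, g(2.625) = -27.546875, g(3.1875) = -39.04296875, g(3.75) = -52.4375, g(4.3125) = -67.73046875, g(4.875) = -84.921875, g(5.4375) = -104.01171875.
Sum = Δs · [g(1.5) + g(2.0625) + g(2.625) + ...].
Sum ≈ -227.1885.

-227.1885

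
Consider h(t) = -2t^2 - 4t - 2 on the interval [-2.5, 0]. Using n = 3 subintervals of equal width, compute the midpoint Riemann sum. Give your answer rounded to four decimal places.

-2.6273

Δt = (0 − (-2.5))/3 = 5/6.
Midpoints: -25/12, -1.25, -5/12.
h(-25/12) = -169/72, h(-1.25) = -0.125, h(-5/12) = -49/72.
Sum = Δt · [h(-25/12) + h(-1.25) + h(-5/12)].
Sum ≈ -2.6273.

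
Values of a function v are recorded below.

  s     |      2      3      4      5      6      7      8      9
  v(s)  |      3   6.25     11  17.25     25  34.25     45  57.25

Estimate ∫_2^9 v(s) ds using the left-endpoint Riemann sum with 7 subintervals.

Δs = 1.
Sum = 1·[3 + 6.25 + 11 + 17.25 + 25 + 34.25 + 45] = 141.75.

141.75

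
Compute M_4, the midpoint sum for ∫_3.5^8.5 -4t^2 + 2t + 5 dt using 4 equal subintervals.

-674.0625

Δt = (8.5 − 3.5)/4 = 1.25.
Midpoints: 4.125, 5.375, 6.625, 7.875.
f(4.125) = -54.8125, f(5.375) = -99.8125, f(6.625) = -157.3125, f(7.875) = -227.3125.
Sum = Δt · [f(4.125) + f(5.375) + f(6.625) + f(7.875)].
Sum = -674.0625.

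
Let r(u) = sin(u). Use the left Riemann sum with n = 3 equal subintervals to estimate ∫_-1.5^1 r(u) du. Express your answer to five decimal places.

Δu = (1 − (-1.5))/3 = 5/6.
Left endpoints: -1.5, -2/3, 1/6.
r(-1.5) ≈ -0.99749, r(-2/3) ≈ -0.61837, r(1/6) ≈ 0.16590.
Sum = Δu · [r(-1.5) + r(-2/3) + r(1/6)].
Sum ≈ -1.20831.

-1.20831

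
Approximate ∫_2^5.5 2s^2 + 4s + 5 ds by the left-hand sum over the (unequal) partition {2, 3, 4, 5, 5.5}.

Subinterval widths: 1, 1, 1, 0.5.
Left endpoints: 2, 3, 4, 5.
f(2) = 21, f(3) = 35, f(4) = 53, f(5) = 75.
Sum = Σ Δs_i · f(s_i).
Sum = 146.5.

146.5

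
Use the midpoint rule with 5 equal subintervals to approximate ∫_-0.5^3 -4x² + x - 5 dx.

Δx = (3 − (-0.5))/5 = 0.7.
Midpoints: -0.15, 0.55, 1.25, 1.95, 2.65.
f(-0.15) = -5.24, f(0.55) = -5.66, f(1.25) = -10, f(1.95) = -18.26, f(2.65) = -30.44.
Sum = Δx · [f(-0.15) + f(0.55) + f(1.25) + f(1.95) + f(2.65)].
Sum = -48.72.

-48.72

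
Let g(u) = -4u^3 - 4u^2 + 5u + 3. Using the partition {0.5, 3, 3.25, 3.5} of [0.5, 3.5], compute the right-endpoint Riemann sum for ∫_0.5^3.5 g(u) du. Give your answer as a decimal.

-405.078125

Subinterval widths: 2.5, 0.25, 0.25.
Right endpoints: 3, 3.25, 3.5.
g(3) = -126, g(3.25) = -160.3125, g(3.5) = -200.
Sum = Σ Δu_i · g(u_i).
Sum = -405.078125.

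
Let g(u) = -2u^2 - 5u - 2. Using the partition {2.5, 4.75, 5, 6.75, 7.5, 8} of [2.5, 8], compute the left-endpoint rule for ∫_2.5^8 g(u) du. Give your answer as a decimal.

-384.375

Subinterval widths: 2.25, 0.25, 1.75, 0.75, 0.5.
Left endpoints: 2.5, 4.75, 5, 6.75, 7.5.
g(2.5) = -27, g(4.75) = -70.875, g(5) = -77, g(6.75) = -126.875, g(7.5) = -152.
Sum = Σ Δu_i · g(u_i).
Sum = -384.375.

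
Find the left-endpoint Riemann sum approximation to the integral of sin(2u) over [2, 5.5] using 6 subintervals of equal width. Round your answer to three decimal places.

-0.220

Δu = (5.5 − 2)/6 = 7/12.
Left endpoints: 2, 31/12, 19/6, 3.75, 13/3, 59/12.
f(2) ≈ -0.757, f(31/12) ≈ -0.899, f(19/6) ≈ 0.050, f(3.75) ≈ 0.938, f(13/3) ≈ 0.688, f(59/12) ≈ -0.397.
Sum = Δu · [f(2) + f(31/12) + f(19/6) + ...].
Sum ≈ -0.220.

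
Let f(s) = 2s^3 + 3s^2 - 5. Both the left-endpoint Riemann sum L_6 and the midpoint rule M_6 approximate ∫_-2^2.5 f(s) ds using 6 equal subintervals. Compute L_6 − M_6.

L_6 = -5.6953125.
M_6 = 11.70703125.
L_6 − M_6 = -17.40234375.

-17.40234375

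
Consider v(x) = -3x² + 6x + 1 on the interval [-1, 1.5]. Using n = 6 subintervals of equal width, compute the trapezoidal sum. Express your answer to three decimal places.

Δx = (1.5 − (-1))/6 = 5/12.
v(-1) = -8, v(-7/12) = -169/48, v(-1/6) = -1/12, v(0.25) = 2.3125, v(2/3) = 11/3, v(13/12) = 191/48, v(1.5) = 3.25.
T_6 = (Δx/2)·[v(x_0) + 2v(x_1) + ... + 2v(x_{5}) + v(x_6)].
Sum ≈ 1.658.

1.658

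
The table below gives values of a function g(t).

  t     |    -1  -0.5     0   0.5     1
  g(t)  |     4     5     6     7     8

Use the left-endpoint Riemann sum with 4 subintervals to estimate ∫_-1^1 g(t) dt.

11

Δt = 0.5.
Sum = 0.5·[4 + 5 + 6 + 7] = 11.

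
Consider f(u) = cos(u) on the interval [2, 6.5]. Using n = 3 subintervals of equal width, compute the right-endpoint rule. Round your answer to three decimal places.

0.486

Δu = (6.5 − 2)/3 = 1.5.
Right endpoints: 3.5, 5, 6.5.
f(3.5) ≈ -0.936, f(5) ≈ 0.284, f(6.5) ≈ 0.977.
Sum = Δu · [f(3.5) + f(5) + f(6.5)].
Sum ≈ 0.486.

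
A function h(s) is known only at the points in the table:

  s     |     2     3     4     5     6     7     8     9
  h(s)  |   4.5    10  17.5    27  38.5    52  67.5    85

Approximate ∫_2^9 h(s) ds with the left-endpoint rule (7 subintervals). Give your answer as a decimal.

217

Δs = 1.
Sum = 1·[4.5 + 10 + 17.5 + 27 + 38.5 + 52 + 67.5] = 217.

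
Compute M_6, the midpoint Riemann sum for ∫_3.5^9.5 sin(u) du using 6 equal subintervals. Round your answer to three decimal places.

Δu = (9.5 − 3.5)/6 = 1.
Midpoints: 4, 5, 6, 7, 8, 9.
f(4) ≈ -0.757, f(5) ≈ -0.959, f(6) ≈ -0.279, f(7) ≈ 0.657, f(8) ≈ 0.989, f(9) ≈ 0.412.
Sum = Δu · [f(4) + f(5) + f(6) + ...].
Sum ≈ 0.063.

0.063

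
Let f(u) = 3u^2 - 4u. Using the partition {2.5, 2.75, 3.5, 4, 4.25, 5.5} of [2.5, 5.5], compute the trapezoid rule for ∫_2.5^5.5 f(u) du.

104.015625

Subinterval widths: 0.25, 0.75, 0.5, 0.25, 1.25.
f(2.5) = 8.75, f(2.75) = 11.6875, f(3.5) = 22.75, f(4) = 32, f(4.25) = 37.1875, f(5.5) = 68.75.
On each subinterval the trapezoid contributes (Δu_i/2)·[f(u_{i-1}) + f(u_i)].
Sum = 104.015625.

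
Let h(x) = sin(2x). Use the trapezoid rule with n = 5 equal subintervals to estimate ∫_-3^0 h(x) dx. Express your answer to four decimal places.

Δx = (0 − (-3))/5 = 0.6.
h(-3) ≈ 0.2794, h(-2.4) ≈ 0.9962, h(-1.8) ≈ 0.4425, h(-1.2) ≈ -0.6755, h(-0.6) ≈ -0.9320, h(0) ≈ 0.0000.
T_5 = (Δx/2)·[h(x_0) + 2h(x_1) + ... + 2h(x_{4}) + h(x_5)].
Sum ≈ -0.0175.

-0.0175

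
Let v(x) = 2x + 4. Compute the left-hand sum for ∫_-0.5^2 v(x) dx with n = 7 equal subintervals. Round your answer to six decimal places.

Δx = (2 − (-0.5))/7 = 5/14.
Left endpoints: -0.5, -1/7, 3/14, 4/7, 13/14, 9/7, 23/14.
v(-0.5) = 3, v(-1/7) = 26/7, v(3/14) = 31/7, v(4/7) = 36/7, v(13/14) = 41/7, v(9/7) = 46/7, v(23/14) = 51/7.
Sum = Δx · [v(-0.5) + v(-1/7) + v(3/14) + ...].
Sum ≈ 12.857143.

12.857143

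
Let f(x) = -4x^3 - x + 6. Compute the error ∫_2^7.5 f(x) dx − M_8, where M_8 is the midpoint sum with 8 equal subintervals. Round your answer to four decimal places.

Exact integral: ∫_2^7.5 f(x) dx = -3141.1875.
M_8 ≈ -3128.839355.
Error ≈ -3141.1875 − (-3128.839355) ≈ -12.3481.

-12.3481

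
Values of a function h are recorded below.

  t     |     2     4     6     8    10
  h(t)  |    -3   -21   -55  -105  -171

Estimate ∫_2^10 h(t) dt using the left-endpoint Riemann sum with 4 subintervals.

-368

Δt = 2.
Sum = 2·[(-3) + (-21) + (-55) + (-105)] = -368.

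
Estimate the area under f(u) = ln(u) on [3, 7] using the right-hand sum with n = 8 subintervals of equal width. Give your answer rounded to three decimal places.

Δu = (7 − 3)/8 = 0.5.
Right endpoints: 3.5, 4, 4.5, 5, 5.5, 6, 6.5, 7.
f(3.5) ≈ 1.253, f(4) ≈ 1.386, f(4.5) ≈ 1.504, f(5) ≈ 1.609, f(5.5) ≈ 1.705, f(6) ≈ 1.792, f(6.5) ≈ 1.872, f(7) ≈ 1.946.
Sum = Δu · [f(3.5) + f(4) + f(4.5) + ...].
Sum ≈ 6.533.

6.533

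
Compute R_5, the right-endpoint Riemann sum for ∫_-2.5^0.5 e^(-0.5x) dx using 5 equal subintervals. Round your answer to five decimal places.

4.65023

Δx = (0.5 − (-2.5))/5 = 0.6.
Right endpoints: -1.9, -1.3, -0.7, -0.1, 0.5.
f(-1.9) ≈ 2.58571, f(-1.3) ≈ 1.91554, f(-0.7) ≈ 1.41907, f(-0.1) ≈ 1.05127, f(0.5) ≈ 0.77880.
Sum = Δx · [f(-1.9) + f(-1.3) + f(-0.7) + f(-0.1) + f(0.5)].
Sum ≈ 4.65023.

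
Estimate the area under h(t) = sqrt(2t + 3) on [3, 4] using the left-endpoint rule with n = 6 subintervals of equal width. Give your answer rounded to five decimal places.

Δt = (4 − 3)/6 = 1/6.
Left endpoints: 3, 19/6, 10/3, 3.5, 11/3, 23/6.
h(3) ≈ 3.00000, h(19/6) ≈ 3.05505, h(10/3) ≈ 3.10913, h(3.5) ≈ 3.16228, h(11/3) ≈ 3.21455, h(23/6) ≈ 3.26599.
Sum = Δt · [h(3) + h(19/6) + h(10/3) + ...].
Sum ≈ 3.13450.

3.13450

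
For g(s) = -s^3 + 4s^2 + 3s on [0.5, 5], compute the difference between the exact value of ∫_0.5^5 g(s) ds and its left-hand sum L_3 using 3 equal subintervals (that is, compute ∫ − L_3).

-2.109375

Exact integral: ∫_0.5^5 g(s) ds = 47.390625.
L_3 = 49.5.
Error = 47.390625 − 49.5 = -2.109375.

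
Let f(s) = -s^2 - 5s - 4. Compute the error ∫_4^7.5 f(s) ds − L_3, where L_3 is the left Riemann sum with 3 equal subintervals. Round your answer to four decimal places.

Exact integral: ∫_4^7.5 f(s) ds ≈ -233.916667.
L_3 ≈ -201.023148.
Error ≈ -233.916667 − (-201.023148) ≈ -32.8935.

-32.8935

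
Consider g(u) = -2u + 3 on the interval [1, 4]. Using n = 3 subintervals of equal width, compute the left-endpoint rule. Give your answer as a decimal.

-3

Δu = (4 − 1)/3 = 1.
Left endpoints: 1, 2, 3.
g(1) = 1, g(2) = -1, g(3) = -3.
Sum = Δu · [g(1) + g(2) + g(3)].
Sum = -3.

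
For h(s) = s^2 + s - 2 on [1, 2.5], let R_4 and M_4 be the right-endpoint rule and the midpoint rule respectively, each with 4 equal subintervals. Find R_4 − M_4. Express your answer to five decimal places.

1.31836

R_4 = 5.80078125.
M_4 ≈ 4.4824219.
R_4 − M_4 ≈ 1.31836.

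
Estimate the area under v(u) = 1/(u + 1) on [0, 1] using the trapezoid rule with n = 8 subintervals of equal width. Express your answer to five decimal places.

Δu = (1 − 0)/8 = 0.125.
v(0) = 1, v(0.125) = 8/9, v(0.25) = 0.8, v(0.375) = 8/11, v(0.5) = 2/3, v(0.625) = 8/13, v(0.75) = 4/7, v(0.875) = 8/15, v(1) = 0.5.
T_8 = (Δu/2)·[v(u_0) + 2v(u_1) + ... + 2v(u_{7}) + v(u_8)].
Sum ≈ 0.69412.

0.69412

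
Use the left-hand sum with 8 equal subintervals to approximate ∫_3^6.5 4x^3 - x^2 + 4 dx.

1432.375

Δx = (6.5 − 3)/8 = 0.4375.
Left endpoints: 3, 3.4375, 3.875, 4.3125, 4.75, 5.1875, 5.625, 6.0625.
f(3) = 103, f(3.4375) = 158371/1024, f(3.875) = 221.7265625, f(4.3125) = 313561/1024, f(4.75) = 410.125, f(5.1875) = 548327/1024, f(5.625) = 684.2734375, f(6.0625) = 879133/1024.
Sum = Δx · [f(3) + f(3.4375) + f(3.875) + ...].
Sum = 1432.375.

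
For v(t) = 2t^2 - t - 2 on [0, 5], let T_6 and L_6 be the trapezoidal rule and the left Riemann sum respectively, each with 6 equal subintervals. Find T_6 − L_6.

T_6 ≈ 61.9907407.
L_6 ≈ 43.2407407.
T_6 − L_6 = 18.75.

18.75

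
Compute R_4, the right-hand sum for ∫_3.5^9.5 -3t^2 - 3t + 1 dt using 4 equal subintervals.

Δt = (9.5 − 3.5)/4 = 1.5.
Right endpoints: 5, 6.5, 8, 9.5.
f(5) = -89, f(6.5) = -145.25, f(8) = -215, f(9.5) = -298.25.
Sum = Δt · [f(5) + f(6.5) + f(8) + f(9.5)].
Sum = -1121.25.

-1121.25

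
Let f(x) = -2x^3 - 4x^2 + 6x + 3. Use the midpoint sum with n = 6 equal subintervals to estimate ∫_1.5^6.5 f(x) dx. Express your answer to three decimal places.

-1108.565

Δx = (6.5 − 1.5)/6 = 5/6.
Midpoints: 23/12, 2.75, 43/12, 53/12, 5.25, 73/12.
f(23/12) = -12335/864, f(2.75) = -52.34375, f(43/12) = -102715/864, f(53/12) = -190805/864, f(5.25) = -365.15625, f(73/12) = -482785/864.
Sum = Δx · [f(23/12) + f(2.75) + f(43/12) + ...].
Sum ≈ -1108.565.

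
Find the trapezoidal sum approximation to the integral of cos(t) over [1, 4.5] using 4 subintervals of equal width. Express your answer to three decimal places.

Δt = (4.5 − 1)/4 = 0.875.
f(1) ≈ 0.540, f(1.875) ≈ -0.300, f(2.75) ≈ -0.924, f(3.625) ≈ -0.885, f(4.5) ≈ -0.211.
T_4 = (Δt/2)·[f(t_0) + 2f(t_1) + 2f(t_2) + 2f(t_3) + f(t_4)].
Sum ≈ -1.701.

-1.701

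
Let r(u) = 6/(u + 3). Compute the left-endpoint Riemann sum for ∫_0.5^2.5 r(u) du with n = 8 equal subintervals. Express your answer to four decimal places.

Δu = (2.5 − 0.5)/8 = 0.25.
Left endpoints: 0.5, 0.75, 1, 1.25, 1.5, 1.75, 2, 2.25.
r(0.5) = 12/7, r(0.75) = 1.6, r(1) = 1.5, r(1.25) = 24/17, r(1.5) = 4/3, r(1.75) = 24/19, r(2) = 1.2, r(2.25) = 8/7.
Sum = Δu · [r(0.5) + r(0.75) + r(1) + ...].
Sum ≈ 2.7913.

2.7913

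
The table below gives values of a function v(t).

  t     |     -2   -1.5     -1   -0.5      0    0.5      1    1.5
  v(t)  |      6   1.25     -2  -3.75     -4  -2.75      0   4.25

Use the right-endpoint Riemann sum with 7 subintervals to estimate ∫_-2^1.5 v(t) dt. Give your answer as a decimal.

Δt = 0.5.
Sum = 0.5·[1.25 + (-2) + (-3.75) + (-4) + (-2.75) + 0 + 4.25] = -3.5.

-3.5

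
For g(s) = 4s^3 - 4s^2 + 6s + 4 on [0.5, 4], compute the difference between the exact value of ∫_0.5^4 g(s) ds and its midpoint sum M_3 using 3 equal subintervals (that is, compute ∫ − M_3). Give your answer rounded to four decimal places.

Exact integral: ∫_0.5^4 g(s) ds ≈ 232.020833.
M_3 ≈ 222.890046.
Error ≈ 232.020833 − 222.890046 ≈ 9.1308.

9.1308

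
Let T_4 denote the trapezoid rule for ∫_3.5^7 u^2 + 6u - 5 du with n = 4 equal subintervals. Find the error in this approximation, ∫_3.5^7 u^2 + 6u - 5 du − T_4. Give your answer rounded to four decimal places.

Exact integral: ∫_3.5^7 f(u) du ≈ 192.791667.
T_4 = 193.23828125.
Error ≈ 192.791667 − 193.23828125 ≈ -0.4466.

-0.4466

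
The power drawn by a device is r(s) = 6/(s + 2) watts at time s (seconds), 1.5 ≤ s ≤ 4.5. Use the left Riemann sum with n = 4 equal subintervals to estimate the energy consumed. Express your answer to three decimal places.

Δs = (4.5 − 1.5)/4 = 0.75.
Left endpoints: 1.5, 2.25, 3, 3.75.
r(1.5) = 12/7, r(2.25) = 24/17, r(3) = 1.2, r(3.75) = 24/23.
Sum = Δs · [r(1.5) + r(2.25) + r(3) + r(3.75)].
Sum ≈ 4.027.

4.027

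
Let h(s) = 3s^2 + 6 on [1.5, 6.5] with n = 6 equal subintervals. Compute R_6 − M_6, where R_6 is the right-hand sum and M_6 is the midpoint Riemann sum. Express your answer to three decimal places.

R_6 ≈ 352.98611.
M_6 ≈ 300.38194.
R_6 − M_6 ≈ 52.604.

52.604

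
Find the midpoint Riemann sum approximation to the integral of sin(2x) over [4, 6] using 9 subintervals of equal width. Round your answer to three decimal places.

Δx = (6 − 4)/9 = 2/9.
Midpoints: 37/9, 13/3, 41/9, 43/9, 5, 47/9, 49/9, 17/3, 53/9.
f(37/9) ≈ 0.933, f(13/3) ≈ 0.688, f(41/9) ≈ 0.309, f(43/9) ≈ -0.130, f(5) ≈ -0.544, f(47/9) ≈ -0.852, f(49/9) ≈ -0.994, f(17/3) ≈ -0.943, f(53/9) ≈ -0.709.
Sum = Δx · [f(37/9) + f(13/3) + f(41/9) + ...].
Sum ≈ -0.499.

-0.499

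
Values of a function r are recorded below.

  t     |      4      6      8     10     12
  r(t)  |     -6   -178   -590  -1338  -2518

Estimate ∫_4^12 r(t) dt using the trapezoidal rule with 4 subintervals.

Δt = 2.
T_4 = (2/2)·[(-6) + 2·(-178) + 2·(-590) + 2·(-1338) + (-2518)] = -6736.

-6736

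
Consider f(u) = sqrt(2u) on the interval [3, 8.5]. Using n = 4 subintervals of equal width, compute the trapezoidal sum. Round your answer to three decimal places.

18.439

Δu = (8.5 − 3)/4 = 1.375.
f(3) ≈ 2.449, f(4.375) ≈ 2.958, f(5.75) ≈ 3.391, f(7.125) ≈ 3.775, f(8.5) ≈ 4.123.
T_4 = (Δu/2)·[f(u_0) + 2f(u_1) + 2f(u_2) + 2f(u_3) + f(u_4)].
Sum ≈ 18.439.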